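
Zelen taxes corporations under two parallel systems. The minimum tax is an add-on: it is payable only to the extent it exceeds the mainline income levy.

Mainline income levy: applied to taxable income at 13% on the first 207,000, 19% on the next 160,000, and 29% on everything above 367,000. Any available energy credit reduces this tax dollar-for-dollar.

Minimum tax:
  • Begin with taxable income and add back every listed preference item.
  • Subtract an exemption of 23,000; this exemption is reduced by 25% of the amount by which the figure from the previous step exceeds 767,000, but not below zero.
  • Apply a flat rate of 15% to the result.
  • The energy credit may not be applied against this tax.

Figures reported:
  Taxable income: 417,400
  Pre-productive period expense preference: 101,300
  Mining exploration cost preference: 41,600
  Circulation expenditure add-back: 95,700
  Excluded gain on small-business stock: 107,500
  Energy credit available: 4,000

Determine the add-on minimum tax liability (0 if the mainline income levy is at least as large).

43,149

Minimum tax:
  Adjusted income: 417,400 + 101,300 + 41,600 + 95,700 + 107,500 = 763,500
  Exemption: 763,500 ≤ 767,000, so full 23,000 applies
  Base: 763,500 − 23,000 = 740,500
  740,500 × 15% = 111,075

Mainline income levy:
  207,000 × 13% = 26,910
  160,000 × 19% = 30,400
  50,400 × 29% = 14,616
  → 71,926
  Less energy credit 4,000 → 67,926

Excess of minimum tax over mainline income levy: 111,075 − 67,926 = 43,149.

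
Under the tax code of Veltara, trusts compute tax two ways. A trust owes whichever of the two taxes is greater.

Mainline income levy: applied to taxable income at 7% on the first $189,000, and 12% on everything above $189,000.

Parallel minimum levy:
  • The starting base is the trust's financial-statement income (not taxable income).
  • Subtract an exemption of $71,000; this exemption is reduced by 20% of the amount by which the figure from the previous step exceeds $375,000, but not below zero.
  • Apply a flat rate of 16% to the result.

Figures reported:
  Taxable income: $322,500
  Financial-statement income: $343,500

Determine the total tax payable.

Mainline income levy:
  $189,000 × 7% = $13,230
  $133,500 × 12% = $16,020
  → $29,250

Parallel minimum levy:
  Base (financial-statement income): $343,500
  Exemption: $343,500 ≤ $375,000, so full $71,000 applies
  Base: $343,500 − $71,000 = $272,500
  $272,500 × 16% = $43,600

$43,600 > $29,250, so the parallel minimum levy is the binding amount.

$43,600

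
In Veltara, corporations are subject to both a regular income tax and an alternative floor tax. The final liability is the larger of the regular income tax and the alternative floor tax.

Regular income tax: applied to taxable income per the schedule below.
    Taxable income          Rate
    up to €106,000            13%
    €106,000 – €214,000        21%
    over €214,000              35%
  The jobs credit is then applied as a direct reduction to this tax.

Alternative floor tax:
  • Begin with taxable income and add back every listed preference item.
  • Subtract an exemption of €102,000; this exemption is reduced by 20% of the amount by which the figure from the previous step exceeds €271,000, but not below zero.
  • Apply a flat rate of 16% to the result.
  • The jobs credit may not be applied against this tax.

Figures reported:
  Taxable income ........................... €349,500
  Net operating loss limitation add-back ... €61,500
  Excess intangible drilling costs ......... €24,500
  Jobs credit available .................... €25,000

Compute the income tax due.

€58,885

Alternative floor tax:
  Adjusted income: €349,500 + €61,500 + €24,500 = €435,500
  Exemption: €102,000 − 20% × (€435,500 − €271,000) = €102,000 − €32,900 = €69,100
  Base: €435,500 − €69,100 = €366,400
  €366,400 × 16% = €58,624

Regular income tax:
  €106,000 × 13% = €13,780
  €108,000 × 21% = €22,680
  €135,500 × 35% = €47,425
  → €83,885
  Less jobs credit €25,000 → €58,885

€58,885 > €58,624, so the regular income tax governs.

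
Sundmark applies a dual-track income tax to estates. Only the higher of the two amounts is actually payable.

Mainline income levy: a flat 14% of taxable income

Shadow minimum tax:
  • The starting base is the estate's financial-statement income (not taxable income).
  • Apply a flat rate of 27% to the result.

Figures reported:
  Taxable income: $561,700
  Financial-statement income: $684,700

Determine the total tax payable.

$184,869

Shadow minimum tax:
  Base (financial-statement income): $684,700
  $684,700 × 27% = $184,869

Mainline income levy:
  $561,700 × 14% = $78,638

$184,869 > $78,638, so the shadow minimum tax is the binding amount.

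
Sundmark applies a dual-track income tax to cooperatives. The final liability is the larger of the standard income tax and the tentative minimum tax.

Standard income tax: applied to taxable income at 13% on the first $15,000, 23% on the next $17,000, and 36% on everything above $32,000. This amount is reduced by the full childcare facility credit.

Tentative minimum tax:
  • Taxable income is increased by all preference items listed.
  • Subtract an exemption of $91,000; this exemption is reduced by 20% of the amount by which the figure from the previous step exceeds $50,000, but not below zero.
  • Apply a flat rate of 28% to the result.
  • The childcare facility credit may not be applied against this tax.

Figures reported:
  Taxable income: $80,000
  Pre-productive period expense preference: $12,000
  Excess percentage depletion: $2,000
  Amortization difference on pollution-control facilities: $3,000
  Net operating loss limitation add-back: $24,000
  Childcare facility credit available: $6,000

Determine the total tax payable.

Standard income tax:
  $15,000 × 13% = $1,950
  $17,000 × 23% = $3,910
  $48,000 × 36% = $17,280
  → $23,140
  Less childcare facility credit $6,000 → $17,140

Tentative minimum tax:
  Adjusted income: $80,000 + $12,000 + $2,000 + $3,000 + $24,000 = $121,000
  Exemption: $91,000 − 20% × ($121,000 − $50,000) = $91,000 − $14,200 = $76,800
  Base: $121,000 − $76,800 = $44,200
  $44,200 × 28% = $12,376

$17,140 > $12,376, so the standard income tax governs.

$17,140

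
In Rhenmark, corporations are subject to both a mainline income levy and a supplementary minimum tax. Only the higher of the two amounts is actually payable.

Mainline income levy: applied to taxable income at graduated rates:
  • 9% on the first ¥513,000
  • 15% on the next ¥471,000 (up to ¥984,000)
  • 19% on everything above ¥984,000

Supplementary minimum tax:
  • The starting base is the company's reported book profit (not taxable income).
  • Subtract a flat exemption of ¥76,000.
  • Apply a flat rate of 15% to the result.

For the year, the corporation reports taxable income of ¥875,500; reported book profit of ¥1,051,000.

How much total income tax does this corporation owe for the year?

¥146,250

Mainline income levy:
  ¥513,000 × 9% = ¥46,170
  ¥362,500 × 15% = ¥54,375
  → ¥100,545

Supplementary minimum tax:
  Base (reported book profit): ¥1,051,000
  Less exemption ¥76,000 → base ¥975,000
  ¥975,000 × 15% = ¥146,250

¥146,250 > ¥100,545, so the supplementary minimum tax is the binding amount.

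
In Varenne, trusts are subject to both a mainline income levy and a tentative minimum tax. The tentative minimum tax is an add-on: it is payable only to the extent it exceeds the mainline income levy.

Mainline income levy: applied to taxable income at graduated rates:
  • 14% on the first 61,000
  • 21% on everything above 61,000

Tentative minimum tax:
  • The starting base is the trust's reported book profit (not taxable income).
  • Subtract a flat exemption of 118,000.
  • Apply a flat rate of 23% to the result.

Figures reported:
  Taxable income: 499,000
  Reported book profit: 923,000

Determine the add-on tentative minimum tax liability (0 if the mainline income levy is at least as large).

Mainline income levy:
  61,000 × 14% = 8,540
  438,000 × 21% = 91,980
  → 100,520

Tentative minimum tax:
  Base (reported book profit): 923,000
  Less exemption 118,000 → base 805,000
  805,000 × 23% = 185,150

Excess of tentative minimum tax over mainline income levy: 185,150 − 100,520 = 84,630.

84,630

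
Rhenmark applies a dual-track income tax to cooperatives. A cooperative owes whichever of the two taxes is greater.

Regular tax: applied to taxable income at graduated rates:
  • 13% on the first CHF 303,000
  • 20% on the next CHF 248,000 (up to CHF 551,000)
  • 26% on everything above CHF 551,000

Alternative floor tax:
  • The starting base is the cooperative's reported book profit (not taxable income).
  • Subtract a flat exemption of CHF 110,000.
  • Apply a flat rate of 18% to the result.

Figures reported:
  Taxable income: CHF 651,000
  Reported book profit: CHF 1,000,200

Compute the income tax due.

Regular tax:
  CHF 303,000 × 13% = CHF 39,390
  CHF 248,000 × 20% = CHF 49,600
  CHF 100,000 × 26% = CHF 26,000
  → CHF 114,990

Alternative floor tax:
  Base (reported book profit): CHF 1,000,200
  Less exemption CHF 110,000 → base CHF 890,200
  CHF 890,200 × 18% = CHF 160,236

CHF 160,236 > CHF 114,990, so the alternative floor tax is the binding amount.

CHF 160,236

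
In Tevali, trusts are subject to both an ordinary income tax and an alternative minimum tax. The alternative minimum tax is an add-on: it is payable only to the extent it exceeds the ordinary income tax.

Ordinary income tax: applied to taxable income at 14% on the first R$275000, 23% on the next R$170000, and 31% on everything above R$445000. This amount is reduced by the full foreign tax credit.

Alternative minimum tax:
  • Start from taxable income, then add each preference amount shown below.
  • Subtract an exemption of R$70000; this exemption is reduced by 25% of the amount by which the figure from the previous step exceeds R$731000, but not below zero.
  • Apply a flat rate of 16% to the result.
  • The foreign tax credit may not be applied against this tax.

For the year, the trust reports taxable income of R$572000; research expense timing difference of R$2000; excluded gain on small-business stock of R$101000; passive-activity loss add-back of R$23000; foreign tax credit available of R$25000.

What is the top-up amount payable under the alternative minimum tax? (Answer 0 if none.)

R$8510

Ordinary income tax:
  R$275000 × 14% = R$38500
  R$170000 × 23% = R$39100
  R$127000 × 31% = R$39370
  → R$116970
  Less foreign tax credit R$25000 → R$91970

Alternative minimum tax:
  Adjusted income: R$572000 + R$2000 + R$101000 + R$23000 = R$698000
  Exemption: R$698000 ≤ R$731000, so full R$70000 applies
  Base: R$698000 − R$70000 = R$628000
  R$628000 × 16% = R$100480

Excess of alternative minimum tax over ordinary income tax: R$100480 − R$91970 = R$8510.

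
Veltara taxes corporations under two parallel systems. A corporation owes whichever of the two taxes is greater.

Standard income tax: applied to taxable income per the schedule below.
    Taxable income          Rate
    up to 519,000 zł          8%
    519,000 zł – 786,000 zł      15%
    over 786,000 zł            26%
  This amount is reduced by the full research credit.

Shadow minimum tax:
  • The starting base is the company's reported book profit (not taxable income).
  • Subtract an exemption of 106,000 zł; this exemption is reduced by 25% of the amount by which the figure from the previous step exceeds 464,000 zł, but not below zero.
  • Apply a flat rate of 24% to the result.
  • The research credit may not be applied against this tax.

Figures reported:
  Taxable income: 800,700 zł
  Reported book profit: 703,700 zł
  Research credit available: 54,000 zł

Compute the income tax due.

157,830 zł

Standard income tax:
  519,000 zł × 8% = 41,520 zł
  267,000 zł × 15% = 40,050 zł
  14,700 zł × 26% = 3,822 zł
  → 85,392 zł
  Less research credit 54,000 zł → 31,392 zł

Shadow minimum tax:
  Base (reported book profit): 703,700 zł
  Exemption: 106,000 zł − 25% × (703,700 zł − 464,000 zł) = 106,000 zł − 59,925 zł = 46,075 zł
  Base: 703,700 zł − 46,075 zł = 657,625 zł
  657,625 zł × 24% = 157,830 zł

157,830 zł > 31,392 zł, so the shadow minimum tax is the binding amount.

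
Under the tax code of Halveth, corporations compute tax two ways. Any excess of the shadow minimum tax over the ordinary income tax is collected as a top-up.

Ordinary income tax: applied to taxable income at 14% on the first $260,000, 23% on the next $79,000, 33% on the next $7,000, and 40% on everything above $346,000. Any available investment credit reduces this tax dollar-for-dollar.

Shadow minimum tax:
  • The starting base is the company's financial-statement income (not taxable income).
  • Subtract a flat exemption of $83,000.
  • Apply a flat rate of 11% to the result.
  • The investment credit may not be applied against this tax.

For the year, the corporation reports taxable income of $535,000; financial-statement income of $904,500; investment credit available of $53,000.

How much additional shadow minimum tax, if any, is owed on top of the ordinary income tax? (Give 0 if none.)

Ordinary income tax:
  $260,000 × 14% = $36,400
  $79,000 × 23% = $18,170
  $7,000 × 33% = $2,310
  $189,000 × 40% = $75,600
  → $132,480
  Less investment credit $53,000 → $79,480

Shadow minimum tax:
  Base (financial-statement income): $904,500
  Less exemption $83,000 → base $821,500
  $821,500 × 11% = $90,365

Excess of shadow minimum tax over ordinary income tax: $90,365 − $79,480 = $10,885.

$10,885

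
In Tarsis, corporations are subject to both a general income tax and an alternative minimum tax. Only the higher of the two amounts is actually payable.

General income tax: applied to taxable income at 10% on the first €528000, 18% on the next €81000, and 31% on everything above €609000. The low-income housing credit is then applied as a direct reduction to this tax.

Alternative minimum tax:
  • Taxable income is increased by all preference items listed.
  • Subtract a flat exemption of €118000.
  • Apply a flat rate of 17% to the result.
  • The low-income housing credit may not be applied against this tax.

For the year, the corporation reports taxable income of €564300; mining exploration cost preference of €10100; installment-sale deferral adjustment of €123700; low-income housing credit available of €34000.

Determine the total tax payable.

€98617

General income tax:
  €528000 × 10% = €52800
  €36300 × 18% = €6534
  → €59334
  Less low-income housing credit €34000 → €25334

Alternative minimum tax:
  Adjusted income: €564300 + €10100 + €123700 = €698100
  Less exemption €118000 → base €580100
  €580100 × 17% = €98617

€98617 > €25334, so the alternative minimum tax is the binding amount.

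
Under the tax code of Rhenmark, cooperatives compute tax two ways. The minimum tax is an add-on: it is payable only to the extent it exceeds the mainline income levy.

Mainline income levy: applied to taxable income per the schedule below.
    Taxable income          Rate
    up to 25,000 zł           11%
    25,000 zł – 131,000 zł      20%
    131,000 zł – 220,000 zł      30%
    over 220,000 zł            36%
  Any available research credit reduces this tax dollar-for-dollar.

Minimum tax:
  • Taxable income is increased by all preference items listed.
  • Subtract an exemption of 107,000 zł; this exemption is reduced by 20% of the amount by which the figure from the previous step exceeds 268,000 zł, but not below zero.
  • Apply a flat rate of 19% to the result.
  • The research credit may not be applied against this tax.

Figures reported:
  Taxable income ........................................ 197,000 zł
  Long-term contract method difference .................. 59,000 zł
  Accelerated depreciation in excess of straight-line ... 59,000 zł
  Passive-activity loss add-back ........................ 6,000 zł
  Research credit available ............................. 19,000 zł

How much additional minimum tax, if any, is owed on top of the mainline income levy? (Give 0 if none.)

17,924 zł

Minimum tax:
  Adjusted income: 197,000 zł + 59,000 zł + 59,000 zł + 6,000 zł = 321,000 zł
  Exemption: 107,000 zł − 20% × (321,000 zł − 268,000 zł) = 107,000 zł − 10,600 zł = 96,400 zł
  Base: 321,000 zł − 96,400 zł = 224,600 zł
  224,600 zł × 19% = 42,674 zł

Mainline income levy:
  25,000 zł × 11% = 2,750 zł
  106,000 zł × 20% = 21,200 zł
  66,000 zł × 30% = 19,800 zł
  → 43,750 zł
  Less research credit 19,000 zł → 24,750 zł

Excess of minimum tax over mainline income levy: 42,674 zł − 24,750 zł = 17,924 zł.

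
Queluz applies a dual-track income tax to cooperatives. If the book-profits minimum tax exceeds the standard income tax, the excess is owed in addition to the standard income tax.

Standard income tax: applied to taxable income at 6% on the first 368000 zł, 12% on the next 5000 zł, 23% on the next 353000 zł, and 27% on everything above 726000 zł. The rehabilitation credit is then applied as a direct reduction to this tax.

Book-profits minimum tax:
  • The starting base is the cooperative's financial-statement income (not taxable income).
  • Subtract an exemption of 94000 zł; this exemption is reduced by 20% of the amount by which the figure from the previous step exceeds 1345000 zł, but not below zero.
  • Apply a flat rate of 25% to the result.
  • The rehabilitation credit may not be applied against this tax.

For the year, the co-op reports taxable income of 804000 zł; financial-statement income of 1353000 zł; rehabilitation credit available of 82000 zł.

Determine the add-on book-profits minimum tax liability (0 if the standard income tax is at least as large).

Standard income tax:
  368000 zł × 6% = 22080 zł
  5000 zł × 12% = 600 zł
  353000 zł × 23% = 81190 zł
  78000 zł × 27% = 21060 zł
  → 124930 zł
  Less rehabilitation credit 82000 zł → 42930 zł

Book-profits minimum tax:
  Base (financial-statement income): 1353000 zł
  Exemption: 94000 zł − 20% × (1353000 zł − 1345000 zł) = 94000 zł − 1600 zł = 92400 zł
  Base: 1353000 zł − 92400 zł = 1260600 zł
  1260600 zł × 25% = 315150 zł

Excess of book-profits minimum tax over standard income tax: 315150 zł − 42930 zł = 272220 zł.

272220 zł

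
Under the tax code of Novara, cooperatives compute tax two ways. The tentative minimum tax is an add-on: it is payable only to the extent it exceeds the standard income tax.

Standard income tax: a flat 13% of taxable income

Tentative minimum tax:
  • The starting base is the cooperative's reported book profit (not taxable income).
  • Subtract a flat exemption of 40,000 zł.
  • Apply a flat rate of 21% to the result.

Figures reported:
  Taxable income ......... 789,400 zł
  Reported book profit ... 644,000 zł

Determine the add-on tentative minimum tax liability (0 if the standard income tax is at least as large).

24,218 zł

Standard income tax:
  789,400 zł × 13% = 102,622 zł

Tentative minimum tax:
  Base (reported book profit): 644,000 zł
  Less exemption 40,000 zł → base 604,000 zł
  604,000 zł × 21% = 126,840 zł

Excess of tentative minimum tax over standard income tax: 126,840 zł − 102,622 zł = 24,218 zł.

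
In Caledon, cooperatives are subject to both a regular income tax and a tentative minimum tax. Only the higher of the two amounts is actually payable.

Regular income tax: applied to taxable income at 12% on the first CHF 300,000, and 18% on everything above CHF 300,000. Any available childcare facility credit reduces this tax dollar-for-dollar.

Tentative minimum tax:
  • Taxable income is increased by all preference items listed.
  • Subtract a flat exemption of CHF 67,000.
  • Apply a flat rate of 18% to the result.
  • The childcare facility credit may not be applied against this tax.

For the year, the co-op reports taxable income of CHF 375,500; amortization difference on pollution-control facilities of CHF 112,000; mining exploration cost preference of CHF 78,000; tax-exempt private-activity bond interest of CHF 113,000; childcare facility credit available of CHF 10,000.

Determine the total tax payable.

Regular income tax:
  CHF 300,000 × 12% = CHF 36,000
  CHF 75,500 × 18% = CHF 13,590
  → CHF 49,590
  Less childcare facility credit CHF 10,000 → CHF 39,590

Tentative minimum tax:
  Adjusted income: CHF 375,500 + CHF 112,000 + CHF 78,000 + CHF 113,000 = CHF 678,500
  Less exemption CHF 67,000 → base CHF 611,500
  CHF 611,500 × 18% = CHF 110,070

CHF 110,070 > CHF 39,590, so the tentative minimum tax is the binding amount.

CHF 110,070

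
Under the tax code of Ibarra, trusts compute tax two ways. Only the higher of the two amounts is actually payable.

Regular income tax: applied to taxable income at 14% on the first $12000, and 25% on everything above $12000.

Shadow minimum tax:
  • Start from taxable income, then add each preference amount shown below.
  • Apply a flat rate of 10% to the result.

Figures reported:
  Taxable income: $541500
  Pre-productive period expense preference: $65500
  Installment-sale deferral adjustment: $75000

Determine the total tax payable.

$134055

Regular income tax:
  $12000 × 14% = $1680
  $529500 × 25% = $132375
  → $134055

Shadow minimum tax:
  Adjusted income: $541500 + $65500 + $75000 = $682000
  $682000 × 10% = $68200

$134055 > $68200, so the regular income tax governs.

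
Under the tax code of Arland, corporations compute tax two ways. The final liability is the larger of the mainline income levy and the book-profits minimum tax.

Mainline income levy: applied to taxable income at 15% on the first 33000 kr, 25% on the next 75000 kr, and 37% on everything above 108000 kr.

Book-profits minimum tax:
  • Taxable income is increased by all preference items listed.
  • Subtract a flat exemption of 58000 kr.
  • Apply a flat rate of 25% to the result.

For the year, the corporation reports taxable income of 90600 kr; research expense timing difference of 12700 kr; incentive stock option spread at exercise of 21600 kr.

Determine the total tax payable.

19350 kr

Book-profits minimum tax:
  Adjusted income: 90600 kr + 12700 kr + 21600 kr = 124900 kr
  Less exemption 58000 kr → base 66900 kr
  66900 kr × 25% = 16725 kr

Mainline income levy:
  33000 kr × 15% = 4950 kr
  57600 kr × 25% = 14400 kr
  → 19350 kr

19350 kr > 16725 kr, so the mainline income levy governs.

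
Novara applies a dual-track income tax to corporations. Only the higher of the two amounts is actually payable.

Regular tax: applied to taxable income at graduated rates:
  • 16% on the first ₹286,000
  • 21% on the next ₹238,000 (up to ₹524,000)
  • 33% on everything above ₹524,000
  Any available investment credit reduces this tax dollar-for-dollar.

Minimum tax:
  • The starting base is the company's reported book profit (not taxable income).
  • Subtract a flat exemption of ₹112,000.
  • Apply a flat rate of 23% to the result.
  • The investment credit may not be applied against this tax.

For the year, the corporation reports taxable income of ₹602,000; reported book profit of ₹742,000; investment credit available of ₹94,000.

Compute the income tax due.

Regular tax:
  ₹286,000 × 16% = ₹45,760
  ₹238,000 × 21% = ₹49,980
  ₹78,000 × 33% = ₹25,740
  → ₹121,480
  Less investment credit ₹94,000 → ₹27,480

Minimum tax:
  Base (reported book profit): ₹742,000
  Less exemption ₹112,000 → base ₹630,000
  ₹630,000 × 23% = ₹144,900

₹144,900 > ₹27,480, so the minimum tax is the binding amount.

₹144,900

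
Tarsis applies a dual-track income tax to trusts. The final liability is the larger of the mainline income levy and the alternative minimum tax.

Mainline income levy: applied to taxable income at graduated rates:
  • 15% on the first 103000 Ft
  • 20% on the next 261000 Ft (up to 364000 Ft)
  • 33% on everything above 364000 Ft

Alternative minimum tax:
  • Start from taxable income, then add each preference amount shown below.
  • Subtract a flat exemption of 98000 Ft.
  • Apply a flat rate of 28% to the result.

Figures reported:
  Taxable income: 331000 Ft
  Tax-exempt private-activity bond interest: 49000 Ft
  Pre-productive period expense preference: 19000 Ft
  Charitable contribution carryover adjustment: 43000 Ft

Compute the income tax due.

96320 Ft

Alternative minimum tax:
  Adjusted income: 331000 Ft + 49000 Ft + 19000 Ft + 43000 Ft = 442000 Ft
  Less exemption 98000 Ft → base 344000 Ft
  344000 Ft × 28% = 96320 Ft

Mainline income levy:
  103000 Ft × 15% = 15450 Ft
  228000 Ft × 20% = 45600 Ft
  → 61050 Ft

96320 Ft > 61050 Ft, so the alternative minimum tax is the binding amount.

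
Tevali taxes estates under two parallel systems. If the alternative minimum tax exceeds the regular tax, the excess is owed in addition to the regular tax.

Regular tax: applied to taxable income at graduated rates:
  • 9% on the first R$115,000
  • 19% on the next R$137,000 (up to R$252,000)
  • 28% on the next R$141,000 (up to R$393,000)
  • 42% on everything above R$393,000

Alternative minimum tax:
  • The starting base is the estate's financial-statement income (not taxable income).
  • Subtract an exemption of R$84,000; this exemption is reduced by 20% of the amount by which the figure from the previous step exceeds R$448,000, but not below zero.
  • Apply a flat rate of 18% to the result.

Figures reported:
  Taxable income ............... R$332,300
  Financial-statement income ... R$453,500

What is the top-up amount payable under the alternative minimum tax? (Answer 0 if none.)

R$7,844

Alternative minimum tax:
  Base (financial-statement income): R$453,500
  Exemption: R$84,000 − 20% × (R$453,500 − R$448,000) = R$84,000 − R$1,100 = R$82,900
  Base: R$453,500 − R$82,900 = R$370,600
  R$370,600 × 18% = R$66,708

Regular tax:
  R$115,000 × 9% = R$10,350
  R$137,000 × 19% = R$26,030
  R$80,300 × 28% = R$22,484
  → R$58,864

Excess of alternative minimum tax over regular tax: R$66,708 − R$58,864 = R$7,844.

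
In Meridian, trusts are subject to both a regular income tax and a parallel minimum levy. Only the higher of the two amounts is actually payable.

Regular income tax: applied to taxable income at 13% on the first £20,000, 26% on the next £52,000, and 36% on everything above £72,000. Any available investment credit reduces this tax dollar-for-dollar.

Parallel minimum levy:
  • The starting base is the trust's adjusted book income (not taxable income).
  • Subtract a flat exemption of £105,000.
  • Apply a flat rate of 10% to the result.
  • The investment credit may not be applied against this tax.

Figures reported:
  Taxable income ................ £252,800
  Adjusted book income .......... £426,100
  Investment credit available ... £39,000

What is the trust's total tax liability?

£42,208

Regular income tax:
  £20,000 × 13% = £2,600
  £52,000 × 26% = £13,520
  £180,800 × 36% = £65,088
  → £81,208
  Less investment credit £39,000 → £42,208

Parallel minimum levy:
  Base (adjusted book income): £426,100
  Less exemption £105,000 → base £321,100
  £321,100 × 10% = £32,110

£42,208 > £32,110, so the regular income tax governs.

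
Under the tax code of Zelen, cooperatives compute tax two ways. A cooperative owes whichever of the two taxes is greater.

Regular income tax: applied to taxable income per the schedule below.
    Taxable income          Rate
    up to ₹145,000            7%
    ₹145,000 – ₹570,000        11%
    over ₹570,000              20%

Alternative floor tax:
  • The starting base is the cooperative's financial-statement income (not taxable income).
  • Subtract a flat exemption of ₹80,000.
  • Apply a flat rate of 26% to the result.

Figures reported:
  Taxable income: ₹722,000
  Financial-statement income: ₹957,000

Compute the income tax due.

Alternative floor tax:
  Base (financial-statement income): ₹957,000
  Less exemption ₹80,000 → base ₹877,000
  ₹877,000 × 26% = ₹228,020

Regular income tax:
  ₹145,000 × 7% = ₹10,150
  ₹425,000 × 11% = ₹46,750
  ₹152,000 × 20% = ₹30,400
  → ₹87,300

₹228,020 > ₹87,300, so the alternative floor tax is the binding amount.

₹228,020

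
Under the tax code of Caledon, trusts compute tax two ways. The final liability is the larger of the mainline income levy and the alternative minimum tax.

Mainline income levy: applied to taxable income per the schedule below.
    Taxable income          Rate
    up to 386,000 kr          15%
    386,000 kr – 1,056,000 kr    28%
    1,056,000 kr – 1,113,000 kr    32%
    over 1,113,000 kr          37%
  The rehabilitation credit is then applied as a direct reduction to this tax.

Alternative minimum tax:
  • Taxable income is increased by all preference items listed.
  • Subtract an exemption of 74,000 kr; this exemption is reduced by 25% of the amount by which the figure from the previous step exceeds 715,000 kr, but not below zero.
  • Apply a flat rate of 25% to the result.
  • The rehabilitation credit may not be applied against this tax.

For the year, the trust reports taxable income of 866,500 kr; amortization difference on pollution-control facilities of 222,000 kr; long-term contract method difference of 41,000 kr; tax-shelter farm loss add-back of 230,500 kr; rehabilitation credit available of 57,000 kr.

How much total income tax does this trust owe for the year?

340,000 kr

Alternative minimum tax:
  Adjusted income: 866,500 kr + 222,000 kr + 41,000 kr + 230,500 kr = 1,360,000 kr
  Exemption: 25% × (1,360,000 kr − 715,000 kr) = 161,250 kr ≥ 74,000 kr, so the exemption is fully phased out
  Base: 1,360,000 kr − 0 kr = 1,360,000 kr
  1,360,000 kr × 25% = 340,000 kr

Mainline income levy:
  386,000 kr × 15% = 57,900 kr
  480,500 kr × 28% = 134,540 kr
  → 192,440 kr
  Less rehabilitation credit 57,000 kr → 135,440 kr

340,000 kr > 135,440 kr, so the alternative minimum tax is the binding amount.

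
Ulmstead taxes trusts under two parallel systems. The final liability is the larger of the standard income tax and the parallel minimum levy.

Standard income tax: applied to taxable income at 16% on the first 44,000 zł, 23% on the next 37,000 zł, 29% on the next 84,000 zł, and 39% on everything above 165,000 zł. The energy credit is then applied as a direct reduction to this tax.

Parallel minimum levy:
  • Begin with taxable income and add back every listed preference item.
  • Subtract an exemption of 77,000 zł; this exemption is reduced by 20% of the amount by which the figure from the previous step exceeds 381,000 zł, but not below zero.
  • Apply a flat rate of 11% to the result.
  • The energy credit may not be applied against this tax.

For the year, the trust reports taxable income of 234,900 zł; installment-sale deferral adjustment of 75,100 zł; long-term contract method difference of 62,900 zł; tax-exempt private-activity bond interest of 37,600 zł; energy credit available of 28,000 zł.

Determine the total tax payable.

39,171 zł

Parallel minimum levy:
  Adjusted income: 234,900 zł + 75,100 zł + 62,900 zł + 37,600 zł = 410,500 zł
  Exemption: 77,000 zł − 20% × (410,500 zł − 381,000 zł) = 77,000 zł − 5,900 zł = 71,100 zł
  Base: 410,500 zł − 71,100 zł = 339,400 zł
  339,400 zł × 11% = 37,334 zł

Standard income tax:
  44,000 zł × 16% = 7,040 zł
  37,000 zł × 23% = 8,510 zł
  84,000 zł × 29% = 24,360 zł
  69,900 zł × 39% = 27,261 zł
  → 67,171 zł
  Less energy credit 28,000 zł → 39,171 zł

39,171 zł > 37,334 zł, so the standard income tax governs.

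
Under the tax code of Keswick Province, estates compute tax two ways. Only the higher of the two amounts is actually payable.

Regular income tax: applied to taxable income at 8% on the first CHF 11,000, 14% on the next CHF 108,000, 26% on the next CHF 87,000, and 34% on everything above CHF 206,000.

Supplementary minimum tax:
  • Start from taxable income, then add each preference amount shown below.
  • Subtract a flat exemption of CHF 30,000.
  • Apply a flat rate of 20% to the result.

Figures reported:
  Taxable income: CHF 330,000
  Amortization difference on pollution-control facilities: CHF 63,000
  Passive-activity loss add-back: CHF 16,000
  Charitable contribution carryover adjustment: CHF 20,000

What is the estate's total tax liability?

Supplementary minimum tax:
  Adjusted income: CHF 330,000 + CHF 63,000 + CHF 16,000 + CHF 20,000 = CHF 429,000
  Less exemption CHF 30,000 → base CHF 399,000
  CHF 399,000 × 20% = CHF 79,800

Regular income tax:
  CHF 11,000 × 8% = CHF 880
  CHF 108,000 × 14% = CHF 15,120
  CHF 87,000 × 26% = CHF 22,620
  CHF 124,000 × 34% = CHF 42,160
  → CHF 80,780

CHF 80,780 > CHF 79,800, so the regular income tax governs.

CHF 80,780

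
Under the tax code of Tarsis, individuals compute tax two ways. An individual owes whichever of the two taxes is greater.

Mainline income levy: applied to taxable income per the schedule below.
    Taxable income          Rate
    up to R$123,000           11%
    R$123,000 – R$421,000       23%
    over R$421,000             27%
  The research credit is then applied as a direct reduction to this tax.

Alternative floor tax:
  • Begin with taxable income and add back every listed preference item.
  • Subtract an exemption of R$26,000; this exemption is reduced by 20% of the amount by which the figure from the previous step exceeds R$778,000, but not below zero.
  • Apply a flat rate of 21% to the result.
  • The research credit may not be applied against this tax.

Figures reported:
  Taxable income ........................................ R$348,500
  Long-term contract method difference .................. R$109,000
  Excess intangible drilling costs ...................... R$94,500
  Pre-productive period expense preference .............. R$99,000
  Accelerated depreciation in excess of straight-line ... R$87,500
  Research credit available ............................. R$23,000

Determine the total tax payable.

Alternative floor tax:
  Adjusted income: R$348,500 + R$109,000 + R$94,500 + R$99,000 + R$87,500 = R$738,500
  Exemption: R$738,500 ≤ R$778,000, so full R$26,000 applies
  Base: R$738,500 − R$26,000 = R$712,500
  R$712,500 × 21% = R$149,625

Mainline income levy:
  R$123,000 × 11% = R$13,530
  R$225,500 × 23% = R$51,865
  → R$65,395
  Less research credit R$23,000 → R$42,395

R$149,625 > R$42,395, so the alternative floor tax is the binding amount.

R$149,625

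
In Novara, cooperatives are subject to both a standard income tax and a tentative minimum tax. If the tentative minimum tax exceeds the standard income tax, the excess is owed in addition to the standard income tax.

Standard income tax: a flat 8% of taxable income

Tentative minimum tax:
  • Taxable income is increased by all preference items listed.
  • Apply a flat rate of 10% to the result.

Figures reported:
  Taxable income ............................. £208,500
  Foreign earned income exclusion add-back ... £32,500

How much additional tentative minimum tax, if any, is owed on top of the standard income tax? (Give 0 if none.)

£7,420

Tentative minimum tax:
  Adjusted income: £208,500 + £32,500 = £241,000
  £241,000 × 10% = £24,100

Standard income tax:
  £208,500 × 8% = £16,680

Excess of tentative minimum tax over standard income tax: £24,100 − £16,680 = £7,420.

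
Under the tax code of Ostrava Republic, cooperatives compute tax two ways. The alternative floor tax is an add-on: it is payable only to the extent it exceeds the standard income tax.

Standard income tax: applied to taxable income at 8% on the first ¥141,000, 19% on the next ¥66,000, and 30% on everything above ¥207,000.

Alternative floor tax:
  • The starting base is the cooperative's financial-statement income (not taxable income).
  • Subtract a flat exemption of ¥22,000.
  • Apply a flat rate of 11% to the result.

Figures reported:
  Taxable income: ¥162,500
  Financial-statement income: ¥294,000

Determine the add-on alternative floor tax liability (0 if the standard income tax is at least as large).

Standard income tax:
  ¥141,000 × 8% = ¥11,280
  ¥21,500 × 19% = ¥4,085
  → ¥15,365

Alternative floor tax:
  Base (financial-statement income): ¥294,000
  Less exemption ¥22,000 → base ¥272,000
  ¥272,000 × 11% = ¥29,920

Excess of alternative floor tax over standard income tax: ¥29,920 − ¥15,365 = ¥14,555.

¥14,555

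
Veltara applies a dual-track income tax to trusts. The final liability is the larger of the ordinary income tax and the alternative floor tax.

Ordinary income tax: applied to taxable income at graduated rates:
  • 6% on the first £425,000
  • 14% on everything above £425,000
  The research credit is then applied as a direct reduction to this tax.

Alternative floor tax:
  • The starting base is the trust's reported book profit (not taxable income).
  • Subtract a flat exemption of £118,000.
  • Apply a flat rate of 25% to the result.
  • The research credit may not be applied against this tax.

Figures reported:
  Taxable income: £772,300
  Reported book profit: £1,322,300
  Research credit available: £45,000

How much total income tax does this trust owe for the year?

Ordinary income tax:
  £425,000 × 6% = £25,500
  £347,300 × 14% = £48,622
  → £74,122
  Less research credit £45,000 → £29,122

Alternative floor tax:
  Base (reported book profit): £1,322,300
  Less exemption £118,000 → base £1,204,300
  £1,204,300 × 25% = £301,075

£301,075 > £29,122, so the alternative floor tax is the binding amount.

£301,075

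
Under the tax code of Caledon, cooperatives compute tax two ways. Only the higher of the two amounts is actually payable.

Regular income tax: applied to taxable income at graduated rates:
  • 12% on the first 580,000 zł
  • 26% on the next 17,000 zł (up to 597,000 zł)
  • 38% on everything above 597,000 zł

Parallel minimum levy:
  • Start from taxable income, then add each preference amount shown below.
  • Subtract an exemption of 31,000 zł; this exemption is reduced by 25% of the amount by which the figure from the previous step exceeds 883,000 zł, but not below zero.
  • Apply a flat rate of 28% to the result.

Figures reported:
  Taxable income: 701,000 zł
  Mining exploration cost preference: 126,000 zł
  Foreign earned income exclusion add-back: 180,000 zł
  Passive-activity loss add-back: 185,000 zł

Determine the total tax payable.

333,760 zł

Parallel minimum levy:
  Adjusted income: 701,000 zł + 126,000 zł + 180,000 zł + 185,000 zł = 1,192,000 zł
  Exemption: 25% × (1,192,000 zł − 883,000 zł) = 77,250 zł ≥ 31,000 zł, so the exemption is fully phased out
  Base: 1,192,000 zł − 0 zł = 1,192,000 zł
  1,192,000 zł × 28% = 333,760 zł

Regular income tax:
  580,000 zł × 12% = 69,600 zł
  17,000 zł × 26% = 4,420 zł
  104,000 zł × 38% = 39,520 zł
  → 113,540 zł

333,760 zł > 113,540 zł, so the parallel minimum levy is the binding amount.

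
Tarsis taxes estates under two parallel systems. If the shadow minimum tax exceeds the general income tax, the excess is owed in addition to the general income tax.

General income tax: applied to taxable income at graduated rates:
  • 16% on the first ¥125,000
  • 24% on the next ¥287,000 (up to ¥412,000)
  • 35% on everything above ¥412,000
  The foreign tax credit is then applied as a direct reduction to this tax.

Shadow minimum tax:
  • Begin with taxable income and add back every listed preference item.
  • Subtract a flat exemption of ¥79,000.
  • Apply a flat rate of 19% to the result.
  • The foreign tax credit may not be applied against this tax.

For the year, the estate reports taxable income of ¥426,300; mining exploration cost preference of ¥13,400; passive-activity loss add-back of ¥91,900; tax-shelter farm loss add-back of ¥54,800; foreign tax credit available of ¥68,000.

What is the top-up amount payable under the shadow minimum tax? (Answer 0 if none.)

¥70,521

General income tax:
  ¥125,000 × 16% = ¥20,000
  ¥287,000 × 24% = ¥68,880
  ¥14,300 × 35% = ¥5,005
  → ¥93,885
  Less foreign tax credit ¥68,000 → ¥25,885

Shadow minimum tax:
  Adjusted income: ¥426,300 + ¥13,400 + ¥91,900 + ¥54,800 = ¥586,400
  Less exemption ¥79,000 → base ¥507,400
  ¥507,400 × 19% = ¥96,406

Excess of shadow minimum tax over general income tax: ¥96,406 − ¥25,885 = ¥70,521.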